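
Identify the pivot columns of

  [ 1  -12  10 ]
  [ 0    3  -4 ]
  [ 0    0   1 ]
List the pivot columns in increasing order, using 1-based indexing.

R2 ← 1/3·R2
  [ 1  -12    10 ]
  [ 0    1  -4/3 ]
  [ 0    0     1 ]
R2 ← R2 + 4/3·R3
  [ 1  -12  10 ]
  [ 0    1   0 ]
  [ 0    0   1 ]
R1 ← R1 − 10·R3
  [ 1  -12  0 ]
  [ 0    1  0 ]
  [ 0    0  1 ]
R1 ← R1 + 12·R2
  [ 1  0  0 ]
  [ 0  1  0 ]
  [ 0  0  1 ]
Pivot columns are the columns containing a leading 1.

1, 2, 3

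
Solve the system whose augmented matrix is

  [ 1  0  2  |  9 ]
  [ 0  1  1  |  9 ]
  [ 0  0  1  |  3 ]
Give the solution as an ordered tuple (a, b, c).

ρ2 := ρ2 − ρ3
  [ 1  0  2  |  9 ]
  [ 0  1  0  |  6 ]
  [ 0  0  1  |  3 ]
ρ1 := ρ1 − 2·ρ3
  [ 1  0  0  |  3 ]
  [ 0  1  0  |  6 ]
  [ 0  0  1  |  3 ]
Reading off the last column: a = 3, b = 6, c = 3.

(3, 6, 3)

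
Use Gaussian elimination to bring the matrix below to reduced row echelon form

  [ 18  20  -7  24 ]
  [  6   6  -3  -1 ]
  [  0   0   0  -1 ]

ρ1 -> 1/18·ρ1
ρ2 -> ρ2 − 6·ρ1
ρ2 -> -3/2·ρ2
ρ3 -> -1·ρ3
ρ2 -> ρ2 − 27/2·ρ3
ρ1 -> ρ1 − 4/3·ρ3
ρ1 -> ρ1 − 10/9·ρ2

[[1, 0, -3/2, 0], [0, 1, 1, 0], [0, 0, 0, 1]]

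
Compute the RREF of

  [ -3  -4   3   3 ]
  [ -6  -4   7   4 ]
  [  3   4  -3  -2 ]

[[1, 0, -4/3, 0], [0, 1, 1/4, 0], [0, 0, 0, 1]]

ρ1 -> -1/3·ρ1
  [  1  4/3  -1  -1 ]
  [ -6   -4   7   4 ]
  [  3    4  -3  -2 ]
ρ2 -> ρ2 + 6·ρ1
  [ 1  4/3  -1  -1 ]
  [ 0    4   1  -2 ]
  [ 3    4  -3  -2 ]
ρ3 -> ρ3 − 3·ρ1
  [ 1  4/3  -1  -1 ]
  [ 0    4   1  -2 ]
  [ 0    0   0   1 ]
ρ2 -> 1/4·ρ2
  [ 1  4/3   -1    -1 ]
  [ 0    1  1/4  -1/2 ]
  [ 0    0    0     1 ]
ρ2 -> ρ2 + 1/2·ρ3
  [ 1  4/3   -1  -1 ]
  [ 0    1  1/4   0 ]
  [ 0    0    0   1 ]
ρ1 -> ρ1 + ρ3
  [ 1  4/3   -1  0 ]
  [ 0    1  1/4  0 ]
  [ 0    0    0  1 ]
ρ1 -> ρ1 − 4/3·ρ2
  [ 1  0  -4/3  0 ]
  [ 0  1   1/4  0 ]
  [ 0  0     0  1 ]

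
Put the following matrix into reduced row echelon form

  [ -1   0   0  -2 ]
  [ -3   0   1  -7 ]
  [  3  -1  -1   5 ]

[[1, 0, 0, 2], [0, 1, 0, 2], [0, 0, 1, -1]]

r1 := -1·r1
r2 := r2 + 3·r1
r3 := r3 − 3·r1
r2 <=> r3
r2 := -1·r2
r2 := r2 − r3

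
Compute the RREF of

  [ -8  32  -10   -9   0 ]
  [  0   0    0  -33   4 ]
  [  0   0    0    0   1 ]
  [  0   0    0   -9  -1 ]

Multiply r1 by -1/8.
  [ 1  -4  5/4  9/8   0 ]
  [ 0   0    0  -33   4 ]
  [ 0   0    0    0   1 ]
  [ 0   0    0   -9  -1 ]
Multiply r2 by -1/33.
  [ 1  -4  5/4  9/8      0 ]
  [ 0   0    0    1  -4/33 ]
  [ 0   0    0    0      1 ]
  [ 0   0    0   -9     -1 ]
Add 9 times r2 to r4.
  [ 1  -4  5/4  9/8       0 ]
  [ 0   0    0    1   -4/33 ]
  [ 0   0    0    0       1 ]
  [ 0   0    0    0  -23/11 ]
Add 23/11 times r3 to r4.
  [ 1  -4  5/4  9/8      0 ]
  [ 0   0    0    1  -4/33 ]
  [ 0   0    0    0      1 ]
  [ 0   0    0    0      0 ]
Add 4/33 times r3 to r2.
  [ 1  -4  5/4  9/8  0 ]
  [ 0   0    0    1  0 ]
  [ 0   0    0    0  1 ]
  [ 0   0    0    0  0 ]
Subtract 9/8 times r2 from r1.
  [ 1  -4  5/4  0  0 ]
  [ 0   0    0  1  0 ]
  [ 0   0    0  0  1 ]
  [ 0   0    0  0  0 ]

[[1, -4, 5/4, 0, 0], [0, 0, 0, 1, 0], [0, 0, 0, 0, 1], [0, 0, 0, 0, 0]]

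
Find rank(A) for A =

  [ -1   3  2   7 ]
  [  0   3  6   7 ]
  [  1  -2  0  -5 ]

rank = 3

ρ1 := -1·ρ1
  [ 1  -3  -2  -7 ]
  [ 0   3   6   7 ]
  [ 1  -2   0  -5 ]
ρ3 := ρ3 − ρ1
  [ 1  -3  -2  -7 ]
  [ 0   3   6   7 ]
  [ 0   1   2   2 ]
ρ2 := 1/3·ρ2
  [ 1  -3  -2   -7 ]
  [ 0   1   2  7/3 ]
  [ 0   1   2    2 ]
ρ3 := ρ3 − ρ2
  [ 1  -3  -2    -7 ]
  [ 0   1   2   7/3 ]
  [ 0   0   0  -1/3 ]
ρ3 := -3·ρ3
  [ 1  -3  -2   -7 ]
  [ 0   1   2  7/3 ]
  [ 0   0   0    1 ]
ρ2 := ρ2 − 7/3·ρ3
  [ 1  -3  -2  -7 ]
  [ 0   1   2   0 ]
  [ 0   0   0   1 ]
ρ1 := ρ1 + 7·ρ3
  [ 1  -3  -2  0 ]
  [ 0   1   2  0 ]
  [ 0   0   0  1 ]
ρ1 := ρ1 + 3·ρ2
  [ 1  0  4  0 ]
  [ 0  1  2  0 ]
  [ 0  0  0  1 ]
The reduced form has 3 nonzero rows.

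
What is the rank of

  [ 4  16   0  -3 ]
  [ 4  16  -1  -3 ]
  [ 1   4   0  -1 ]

r1 -> 1/4·r1
  [ 1   4   0  -3/4 ]
  [ 4  16  -1    -3 ]
  [ 1   4   0    -1 ]
r2 -> r2 − 4·r1
  [ 1  4   0  -3/4 ]
  [ 0  0  -1     0 ]
  [ 1  4   0    -1 ]
r3 -> r3 − r1
  [ 1  4   0  -3/4 ]
  [ 0  0  -1     0 ]
  [ 0  0   0  -1/4 ]
r2 -> -1·r2
  [ 1  4  0  -3/4 ]
  [ 0  0  1     0 ]
  [ 0  0  0  -1/4 ]
r3 -> -4·r3
  [ 1  4  0  -3/4 ]
  [ 0  0  1     0 ]
  [ 0  0  0     1 ]
r1 -> r1 + 3/4·r3
  [ 1  4  0  0 ]
  [ 0  0  1  0 ]
  [ 0  0  0  1 ]
The reduced form has 3 nonzero rows.

rank = 3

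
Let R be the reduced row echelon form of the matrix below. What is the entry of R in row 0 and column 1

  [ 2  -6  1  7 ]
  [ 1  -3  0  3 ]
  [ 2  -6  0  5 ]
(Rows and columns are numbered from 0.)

-3

R1 -> 1/2·R1
  [ 1  -3  1/2  7/2 ]
  [ 1  -3    0    3 ]
  [ 2  -6    0    5 ]
R2 -> R2 − R1
  [ 1  -3   1/2   7/2 ]
  [ 0   0  -1/2  -1/2 ]
  [ 2  -6     0     5 ]
R3 -> R3 − 2·R1
  [ 1  -3   1/2   7/2 ]
  [ 0   0  -1/2  -1/2 ]
  [ 0   0    -1    -2 ]
R2 -> -2·R2
  [ 1  -3  1/2  7/2 ]
  [ 0   0    1    1 ]
  [ 0   0   -1   -2 ]
R3 -> R3 + R2
  [ 1  -3  1/2  7/2 ]
  [ 0   0    1    1 ]
  [ 0   0    0   -1 ]
R3 -> -1·R3
  [ 1  -3  1/2  7/2 ]
  [ 0   0    1    1 ]
  [ 0   0    0    1 ]
R2 -> R2 − R3
  [ 1  -3  1/2  7/2 ]
  [ 0   0    1    0 ]
  [ 0   0    0    1 ]
R1 -> R1 − 7/2·R3
  [ 1  -3  1/2  0 ]
  [ 0   0    1  0 ]
  [ 0   0    0  1 ]
R1 -> R1 − 1/2·R2
  [ 1  -3  0  0 ]
  [ 0   0  1  0 ]
  [ 0   0  0  1 ]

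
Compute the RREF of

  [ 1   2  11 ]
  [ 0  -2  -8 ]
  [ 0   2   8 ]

r2 ← -1/2·r2
  [ 1  2  11 ]
  [ 0  1   4 ]
  [ 0  2   8 ]
r3 ← r3 − 2·r2
  [ 1  2  11 ]
  [ 0  1   4 ]
  [ 0  0   0 ]
r1 ← r1 − 2·r2
  [ 1  0  3 ]
  [ 0  1  4 ]
  [ 0  0  0 ]

[[1, 0, 3], [0, 1, 4], [0, 0, 0]]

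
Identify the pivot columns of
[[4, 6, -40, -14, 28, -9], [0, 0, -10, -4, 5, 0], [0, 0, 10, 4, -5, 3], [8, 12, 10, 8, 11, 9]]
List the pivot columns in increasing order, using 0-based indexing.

0, 2, 5

r1 ← 1/4·r1
  [ 1  3/2  -10  -7/2   7  -9/4 ]
  [ 0    0  -10    -4   5     0 ]
  [ 0    0   10     4  -5     3 ]
  [ 8   12   10     8  11     9 ]
r4 ← r4 − 8·r1
  [ 1  3/2  -10  -7/2    7  -9/4 ]
  [ 0    0  -10    -4    5     0 ]
  [ 0    0   10     4   -5     3 ]
  [ 0    0   90    36  -45    27 ]
r2 ← -1/10·r2
  [ 1  3/2  -10  -7/2     7  -9/4 ]
  [ 0    0    1   2/5  -1/2     0 ]
  [ 0    0   10     4    -5     3 ]
  [ 0    0   90    36   -45    27 ]
r3 ← r3 − 10·r2
  [ 1  3/2  -10  -7/2     7  -9/4 ]
  [ 0    0    1   2/5  -1/2     0 ]
  [ 0    0    0     0     0     3 ]
  [ 0    0   90    36   -45    27 ]
r4 ← r4 − 90·r2
  [ 1  3/2  -10  -7/2     7  -9/4 ]
  [ 0    0    1   2/5  -1/2     0 ]
  [ 0    0    0     0     0     3 ]
  [ 0    0    0     0     0    27 ]
r3 ← 1/3·r3
  [ 1  3/2  -10  -7/2     7  -9/4 ]
  [ 0    0    1   2/5  -1/2     0 ]
  [ 0    0    0     0     0     1 ]
  [ 0    0    0     0     0    27 ]
r4 ← r4 − 27·r3
  [ 1  3/2  -10  -7/2     7  -9/4 ]
  [ 0    0    1   2/5  -1/2     0 ]
  [ 0    0    0     0     0     1 ]
  [ 0    0    0     0     0     0 ]
r1 ← r1 + 9/4·r3
  [ 1  3/2  -10  -7/2     7  0 ]
  [ 0    0    1   2/5  -1/2  0 ]
  [ 0    0    0     0     0  1 ]
  [ 0    0    0     0     0  0 ]
r1 ← r1 + 10·r2
  [ 1  3/2  0  1/2     2  0 ]
  [ 0    0  1  2/5  -1/2  0 ]
  [ 0    0  0    0     0  1 ]
  [ 0    0  0    0     0  0 ]
Pivot columns are the columns containing a leading 1.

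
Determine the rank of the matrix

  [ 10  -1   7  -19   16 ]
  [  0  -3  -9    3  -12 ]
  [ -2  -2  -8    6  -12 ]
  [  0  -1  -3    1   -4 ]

rank = 2

Multiply R1 by 1/10.
Add 2 times R1 to R3.
Multiply R2 by -1/3.
Add 11/5 times R2 to R3.
Add R2 to R4.
Add 1/10 times R2 to R1.
The reduced form has 2 nonzero rows.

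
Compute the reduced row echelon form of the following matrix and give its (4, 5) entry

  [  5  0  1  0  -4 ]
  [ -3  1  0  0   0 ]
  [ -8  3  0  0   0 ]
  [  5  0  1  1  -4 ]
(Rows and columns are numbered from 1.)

0

r1 → 1/5·r1
  [  1  0  1/5  0  -4/5 ]
  [ -3  1    0  0     0 ]
  [ -8  3    0  0     0 ]
  [  5  0    1  1    -4 ]
r2 → r2 + 3·r1
  [  1  0  1/5  0   -4/5 ]
  [  0  1  3/5  0  -12/5 ]
  [ -8  3    0  0      0 ]
  [  5  0    1  1     -4 ]
r3 → r3 + 8·r1
  [ 1  0  1/5  0   -4/5 ]
  [ 0  1  3/5  0  -12/5 ]
  [ 0  3  8/5  0  -32/5 ]
  [ 5  0    1  1     -4 ]
r4 → r4 − 5·r1
  [ 1  0  1/5  0   -4/5 ]
  [ 0  1  3/5  0  -12/5 ]
  [ 0  3  8/5  0  -32/5 ]
  [ 0  0    0  1      0 ]
r3 → r3 − 3·r2
  [ 1  0   1/5  0   -4/5 ]
  [ 0  1   3/5  0  -12/5 ]
  [ 0  0  -1/5  0    4/5 ]
  [ 0  0     0  1      0 ]
r3 → -5·r3
  [ 1  0  1/5  0   -4/5 ]
  [ 0  1  3/5  0  -12/5 ]
  [ 0  0    1  0     -4 ]
  [ 0  0    0  1      0 ]
r2 → r2 − 3/5·r3
  [ 1  0  1/5  0  -4/5 ]
  [ 0  1    0  0     0 ]
  [ 0  0    1  0    -4 ]
  [ 0  0    0  1     0 ]
r1 → r1 − 1/5·r3
  [ 1  0  0  0   0 ]
  [ 0  1  0  0   0 ]
  [ 0  0  1  0  -4 ]
  [ 0  0  0  1   0 ]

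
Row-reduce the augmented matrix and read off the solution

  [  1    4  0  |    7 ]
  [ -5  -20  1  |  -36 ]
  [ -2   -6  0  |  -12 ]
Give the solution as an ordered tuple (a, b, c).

(3, 1, -1)

r2 := r2 + 5·r1
  [  1   4  0  |    7 ]
  [  0   0  1  |   -1 ]
  [ -2  -6  0  |  -12 ]
r3 := r3 + 2·r1
  [ 1  4  0  |   7 ]
  [ 0  0  1  |  -1 ]
  [ 0  2  0  |   2 ]
r2 <-> r3
  [ 1  4  0  |   7 ]
  [ 0  2  0  |   2 ]
  [ 0  0  1  |  -1 ]
r2 := 1/2·r2
  [ 1  4  0  |   7 ]
  [ 0  1  0  |   1 ]
  [ 0  0  1  |  -1 ]
r1 := r1 − 4·r2
  [ 1  0  0  |   3 ]
  [ 0  1  0  |   1 ]
  [ 0  0  1  |  -1 ]
Reading off the last column: a = 3, b = 1, c = -1.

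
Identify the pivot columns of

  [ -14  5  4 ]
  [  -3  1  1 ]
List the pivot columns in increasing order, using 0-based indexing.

0, 1

ρ1 → -1/14·ρ1
  [  1  -5/14  -2/7 ]
  [ -3      1     1 ]
ρ2 → ρ2 + 3·ρ1
  [ 1  -5/14  -2/7 ]
  [ 0  -1/14   1/7 ]
ρ2 → -14·ρ2
  [ 1  -5/14  -2/7 ]
  [ 0      1    -2 ]
ρ1 → ρ1 + 5/14·ρ2
  [ 1  0  -1 ]
  [ 0  1  -2 ]
Pivot columns are the columns containing a leading 1.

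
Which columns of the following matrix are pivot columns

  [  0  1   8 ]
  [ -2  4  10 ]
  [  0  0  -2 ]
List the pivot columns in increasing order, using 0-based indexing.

0, 1, 2

R1 ↔ R2
  [ -2  4  10 ]
  [  0  1   8 ]
  [  0  0  -2 ]
R1 -> -1/2·R1
  [ 1  -2  -5 ]
  [ 0   1   8 ]
  [ 0   0  -2 ]
R3 -> -1/2·R3
  [ 1  -2  -5 ]
  [ 0   1   8 ]
  [ 0   0   1 ]
R2 -> R2 − 8·R3
  [ 1  -2  -5 ]
  [ 0   1   0 ]
  [ 0   0   1 ]
R1 -> R1 + 5·R3
  [ 1  -2  0 ]
  [ 0   1  0 ]
  [ 0   0  1 ]
R1 -> R1 + 2·R2
  [ 1  0  0 ]
  [ 0  1  0 ]
  [ 0  0  1 ]
Pivot columns are the columns containing a leading 1.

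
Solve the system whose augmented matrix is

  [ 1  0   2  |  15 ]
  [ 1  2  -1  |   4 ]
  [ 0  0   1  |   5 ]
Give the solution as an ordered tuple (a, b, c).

(5, 2, 5)

R2 -> R2 − R1
R2 -> 1/2·R2
R2 -> R2 + 3/2·R3
R1 -> R1 − 2·R3
Reading off the last column: a = 5, b = 2, c = 5.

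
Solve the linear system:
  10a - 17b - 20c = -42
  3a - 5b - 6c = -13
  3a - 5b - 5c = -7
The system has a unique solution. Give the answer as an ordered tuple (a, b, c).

(1, -4, 6)

Form the augmented matrix and row-reduce:
  [ 10  -17  -20  |  -42 ]
  [  3   -5   -6  |  -13 ]
  [  3   -5   -5  |   -7 ]
ρ1 ← 1/10·ρ1
  [ 1  -17/10  -2  |  -21/5 ]
  [ 3      -5  -6  |    -13 ]
  [ 3      -5  -5  |     -7 ]
ρ2 ← ρ2 − 3·ρ1
  [ 1  -17/10  -2  |  -21/5 ]
  [ 0    1/10   0  |   -2/5 ]
  [ 3      -5  -5  |     -7 ]
ρ3 ← ρ3 − 3·ρ1
  [ 1  -17/10  -2  |  -21/5 ]
  [ 0    1/10   0  |   -2/5 ]
  [ 0    1/10   1  |   28/5 ]
ρ2 ← 10·ρ2
  [ 1  -17/10  -2  |  -21/5 ]
  [ 0       1   0  |     -4 ]
  [ 0    1/10   1  |   28/5 ]
ρ3 ← ρ3 − 1/10·ρ2
  [ 1  -17/10  -2  |  -21/5 ]
  [ 0       1   0  |     -4 ]
  [ 0       0   1  |      6 ]
ρ1 ← ρ1 + 2·ρ3
  [ 1  -17/10  0  |  39/5 ]
  [ 0       1  0  |    -4 ]
  [ 0       0  1  |     6 ]
ρ1 ← ρ1 + 17/10·ρ2
  [ 1  0  0  |   1 ]
  [ 0  1  0  |  -4 ]
  [ 0  0  1  |   6 ]
Reading off the last column: a = 1, b = -4, c = 6.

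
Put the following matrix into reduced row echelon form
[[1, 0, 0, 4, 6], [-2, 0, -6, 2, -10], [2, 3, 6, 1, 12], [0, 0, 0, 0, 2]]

Add 2 times ρ1 to ρ2.
Subtract 2 times ρ1 from ρ3.
Swap ρ2 and ρ3.
Multiply ρ2 by 1/3.
Multiply ρ3 by -1/6.
Multiply ρ4 by 1/2.
Add 1/3 times ρ4 to ρ3.
Subtract 6 times ρ4 from ρ1.
Subtract 2 times ρ3 from ρ2.

[[1, 0, 0, 4, 0], [0, 1, 0, 1, 0], [0, 0, 1, -5/3, 0], [0, 0, 0, 0, 1]]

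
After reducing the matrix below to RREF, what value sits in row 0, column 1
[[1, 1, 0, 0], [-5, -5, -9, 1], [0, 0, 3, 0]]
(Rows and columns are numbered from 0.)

1

R2 ← R2 + 5·R1
  [ 1  1   0  0 ]
  [ 0  0  -9  1 ]
  [ 0  0   3  0 ]
R2 ← -1/9·R2
  [ 1  1  0     0 ]
  [ 0  0  1  -1/9 ]
  [ 0  0  3     0 ]
R3 ← R3 − 3·R2
  [ 1  1  0     0 ]
  [ 0  0  1  -1/9 ]
  [ 0  0  0   1/3 ]
R3 ← 3·R3
  [ 1  1  0     0 ]
  [ 0  0  1  -1/9 ]
  [ 0  0  0     1 ]
R2 ← R2 + 1/9·R3
  [ 1  1  0  0 ]
  [ 0  0  1  0 ]
  [ 0  0  0  1 ]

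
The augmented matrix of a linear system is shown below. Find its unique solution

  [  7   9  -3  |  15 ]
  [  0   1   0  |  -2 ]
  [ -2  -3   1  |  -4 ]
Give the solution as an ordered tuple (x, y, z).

(3, -2, -4)

R1 := 1/7·R1
  [  1  9/7  -3/7  |  15/7 ]
  [  0    1     0  |    -2 ]
  [ -2   -3     1  |    -4 ]
R3 := R3 + 2·R1
  [ 1   9/7  -3/7  |  15/7 ]
  [ 0     1     0  |    -2 ]
  [ 0  -3/7   1/7  |   2/7 ]
R3 := R3 + 3/7·R2
  [ 1  9/7  -3/7  |  15/7 ]
  [ 0    1     0  |    -2 ]
  [ 0    0   1/7  |  -4/7 ]
R3 := 7·R3
  [ 1  9/7  -3/7  |  15/7 ]
  [ 0    1     0  |    -2 ]
  [ 0    0     1  |    -4 ]
R1 := R1 + 3/7·R3
  [ 1  9/7  0  |  3/7 ]
  [ 0    1  0  |   -2 ]
  [ 0    0  1  |   -4 ]
R1 := R1 − 9/7·R2
  [ 1  0  0  |   3 ]
  [ 0  1  0  |  -2 ]
  [ 0  0  1  |  -4 ]
Reading off the last column: x = 3, y = -2, z = -4.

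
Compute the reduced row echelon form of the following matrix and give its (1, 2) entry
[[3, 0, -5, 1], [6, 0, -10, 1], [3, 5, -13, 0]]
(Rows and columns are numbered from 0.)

-8/5

R1 := 1/3·R1
  [ 1  0  -5/3  1/3 ]
  [ 6  0   -10    1 ]
  [ 3  5   -13    0 ]
R2 := R2 − 6·R1
  [ 1  0  -5/3  1/3 ]
  [ 0  0     0   -1 ]
  [ 3  5   -13    0 ]
R3 := R3 − 3·R1
  [ 1  0  -5/3  1/3 ]
  [ 0  0     0   -1 ]
  [ 0  5    -8   -1 ]
R2 <-> R3
  [ 1  0  -5/3  1/3 ]
  [ 0  5    -8   -1 ]
  [ 0  0     0   -1 ]
R2 := 1/5·R2
  [ 1  0  -5/3   1/3 ]
  [ 0  1  -8/5  -1/5 ]
  [ 0  0     0    -1 ]
R3 := -1·R3
  [ 1  0  -5/3   1/3 ]
  [ 0  1  -8/5  -1/5 ]
  [ 0  0     0     1 ]
R2 := R2 + 1/5·R3
  [ 1  0  -5/3  1/3 ]
  [ 0  1  -8/5    0 ]
  [ 0  0     0    1 ]
R1 := R1 − 1/3·R3
  [ 1  0  -5/3  0 ]
  [ 0  1  -8/5  0 ]
  [ 0  0     0  1 ]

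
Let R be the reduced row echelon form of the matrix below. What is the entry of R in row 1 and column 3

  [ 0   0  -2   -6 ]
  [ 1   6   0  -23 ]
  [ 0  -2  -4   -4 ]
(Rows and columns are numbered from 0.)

ρ1 <-> ρ2
  [ 1   6   0  -23 ]
  [ 0   0  -2   -6 ]
  [ 0  -2  -4   -4 ]
ρ2 <-> ρ3
  [ 1   6   0  -23 ]
  [ 0  -2  -4   -4 ]
  [ 0   0  -2   -6 ]
ρ2 → -1/2·ρ2
  [ 1  6   0  -23 ]
  [ 0  1   2    2 ]
  [ 0  0  -2   -6 ]
ρ3 → -1/2·ρ3
  [ 1  6  0  -23 ]
  [ 0  1  2    2 ]
  [ 0  0  1    3 ]
ρ2 → ρ2 − 2·ρ3
  [ 1  6  0  -23 ]
  [ 0  1  0   -4 ]
  [ 0  0  1    3 ]
ρ1 → ρ1 − 6·ρ2
  [ 1  0  0   1 ]
  [ 0  1  0  -4 ]
  [ 0  0  1   3 ]

-4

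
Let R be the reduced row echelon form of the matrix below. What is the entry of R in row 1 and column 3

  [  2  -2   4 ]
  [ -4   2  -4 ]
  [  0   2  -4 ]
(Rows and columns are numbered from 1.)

Multiply R1 by 1/2.
  [  1  -1   2 ]
  [ -4   2  -4 ]
  [  0   2  -4 ]
Add 4 times R1 to R2.
  [ 1  -1   2 ]
  [ 0  -2   4 ]
  [ 0   2  -4 ]
Multiply R2 by -1/2.
  [ 1  -1   2 ]
  [ 0   1  -2 ]
  [ 0   2  -4 ]
Subtract 2 times R2 from R3.
  [ 1  -1   2 ]
  [ 0   1  -2 ]
  [ 0   0   0 ]
Add R2 to R1.
  [ 1  0   0 ]
  [ 0  1  -2 ]
  [ 0  0   0 ]

0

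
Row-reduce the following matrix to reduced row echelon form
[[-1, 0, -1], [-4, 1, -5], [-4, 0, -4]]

[[1, 0, 1], [0, 1, -1], [0, 0, 0]]

Multiply r1 by -1.
  [  1  0   1 ]
  [ -4  1  -5 ]
  [ -4  0  -4 ]
Add 4 times r1 to r2.
  [  1  0   1 ]
  [  0  1  -1 ]
  [ -4  0  -4 ]
Add 4 times r1 to r3.
  [ 1  0   1 ]
  [ 0  1  -1 ]
  [ 0  0   0 ]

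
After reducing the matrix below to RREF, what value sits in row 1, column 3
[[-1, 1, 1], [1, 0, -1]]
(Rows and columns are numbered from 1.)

-1

ρ1 → -1·ρ1
ρ2 → ρ2 − ρ1
ρ1 → ρ1 + ρ2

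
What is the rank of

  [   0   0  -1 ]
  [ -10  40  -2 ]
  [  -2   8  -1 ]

Swap R1 and R2.
  [ -10  40  -2 ]
  [   0   0  -1 ]
  [  -2   8  -1 ]
Multiply R1 by -1/10.
  [  1  -4  1/5 ]
  [  0   0   -1 ]
  [ -2   8   -1 ]
Add 2 times R1 to R3.
  [ 1  -4   1/5 ]
  [ 0   0    -1 ]
  [ 0   0  -3/5 ]
Multiply R2 by -1.
  [ 1  -4   1/5 ]
  [ 0   0     1 ]
  [ 0   0  -3/5 ]
Add 3/5 times R2 to R3.
  [ 1  -4  1/5 ]
  [ 0   0    1 ]
  [ 0   0    0 ]
Subtract 1/5 times R2 from R1.
  [ 1  -4  0 ]
  [ 0   0  1 ]
  [ 0   0  0 ]
The reduced form has 2 nonzero rows.

rank = 2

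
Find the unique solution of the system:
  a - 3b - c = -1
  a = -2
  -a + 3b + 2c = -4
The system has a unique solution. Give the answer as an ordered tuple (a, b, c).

(-2, 4/3, -5)

Form the augmented matrix and row-reduce:
  [  1  -3  -1  |  -1 ]
  [  1   0   0  |  -2 ]
  [ -1   3   2  |  -4 ]
R2 ← R2 − R1
  [  1  -3  -1  |  -1 ]
  [  0   3   1  |  -1 ]
  [ -1   3   2  |  -4 ]
R3 ← R3 + R1
  [ 1  -3  -1  |  -1 ]
  [ 0   3   1  |  -1 ]
  [ 0   0   1  |  -5 ]
R2 ← 1/3·R2
  [ 1  -3   -1  |    -1 ]
  [ 0   1  1/3  |  -1/3 ]
  [ 0   0    1  |    -5 ]
R2 ← R2 − 1/3·R3
  [ 1  -3  -1  |   -1 ]
  [ 0   1   0  |  4/3 ]
  [ 0   0   1  |   -5 ]
R1 ← R1 + R3
  [ 1  -3  0  |   -6 ]
  [ 0   1  0  |  4/3 ]
  [ 0   0  1  |   -5 ]
R1 ← R1 + 3·R2
  [ 1  0  0  |   -2 ]
  [ 0  1  0  |  4/3 ]
  [ 0  0  1  |   -5 ]
Reading off the last column: a = -2, b = 4/3, c = -5.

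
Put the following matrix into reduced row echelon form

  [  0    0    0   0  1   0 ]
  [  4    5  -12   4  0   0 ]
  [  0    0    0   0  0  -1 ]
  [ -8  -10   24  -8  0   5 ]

R1 ↔ R2
  [  4    5  -12   4  0   0 ]
  [  0    0    0   0  1   0 ]
  [  0    0    0   0  0  -1 ]
  [ -8  -10   24  -8  0   5 ]
R1 ← 1/4·R1
  [  1  5/4  -3   1  0   0 ]
  [  0    0   0   0  1   0 ]
  [  0    0   0   0  0  -1 ]
  [ -8  -10  24  -8  0   5 ]
R4 ← R4 + 8·R1
  [ 1  5/4  -3  1  0   0 ]
  [ 0    0   0  0  1   0 ]
  [ 0    0   0  0  0  -1 ]
  [ 0    0   0  0  0   5 ]
R3 ← -1·R3
  [ 1  5/4  -3  1  0  0 ]
  [ 0    0   0  0  1  0 ]
  [ 0    0   0  0  0  1 ]
  [ 0    0   0  0  0  5 ]
R4 ← R4 − 5·R3
  [ 1  5/4  -3  1  0  0 ]
  [ 0    0   0  0  1  0 ]
  [ 0    0   0  0  0  1 ]
  [ 0    0   0  0  0  0 ]

[[1, 5/4, -3, 1, 0, 0], [0, 0, 0, 0, 1, 0], [0, 0, 0, 0, 0, 1], [0, 0, 0, 0, 0, 0]]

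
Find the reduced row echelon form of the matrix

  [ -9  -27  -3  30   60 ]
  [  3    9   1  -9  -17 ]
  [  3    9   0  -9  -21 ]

Multiply R1 by -1/9.
  [ 1  3  1/3  -10/3  -20/3 ]
  [ 3  9    1     -9    -17 ]
  [ 3  9    0     -9    -21 ]
Subtract 3 times R1 from R2.
  [ 1  3  1/3  -10/3  -20/3 ]
  [ 0  0    0      1      3 ]
  [ 3  9    0     -9    -21 ]
Subtract 3 times R1 from R3.
  [ 1  3  1/3  -10/3  -20/3 ]
  [ 0  0    0      1      3 ]
  [ 0  0   -1      1     -1 ]
Swap R2 and R3.
  [ 1  3  1/3  -10/3  -20/3 ]
  [ 0  0   -1      1     -1 ]
  [ 0  0    0      1      3 ]
Multiply R2 by -1.
  [ 1  3  1/3  -10/3  -20/3 ]
  [ 0  0    1     -1      1 ]
  [ 0  0    0      1      3 ]
Add R3 to R2.
  [ 1  3  1/3  -10/3  -20/3 ]
  [ 0  0    1      0      4 ]
  [ 0  0    0      1      3 ]
Add 10/3 times R3 to R1.
  [ 1  3  1/3  0  10/3 ]
  [ 0  0    1  0     4 ]
  [ 0  0    0  1     3 ]
Subtract 1/3 times R2 from R1.
  [ 1  3  0  0  2 ]
  [ 0  0  1  0  4 ]
  [ 0  0  0  1  3 ]

[[1, 3, 0, 0, 2], [0, 0, 1, 0, 4], [0, 0, 0, 1, 3]]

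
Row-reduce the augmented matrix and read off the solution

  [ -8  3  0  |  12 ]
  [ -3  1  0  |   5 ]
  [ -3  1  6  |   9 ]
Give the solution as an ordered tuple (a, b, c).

(-3, -4, 2/3)

r1 -> -1/8·r1
  [  1  -3/8  0  |  -3/2 ]
  [ -3     1  0  |     5 ]
  [ -3     1  6  |     9 ]
r2 -> r2 + 3·r1
  [  1  -3/8  0  |  -3/2 ]
  [  0  -1/8  0  |   1/2 ]
  [ -3     1  6  |     9 ]
r3 -> r3 + 3·r1
  [ 1  -3/8  0  |  -3/2 ]
  [ 0  -1/8  0  |   1/2 ]
  [ 0  -1/8  6  |   9/2 ]
r2 -> -8·r2
  [ 1  -3/8  0  |  -3/2 ]
  [ 0     1  0  |    -4 ]
  [ 0  -1/8  6  |   9/2 ]
r3 -> r3 + 1/8·r2
  [ 1  -3/8  0  |  -3/2 ]
  [ 0     1  0  |    -4 ]
  [ 0     0  6  |     4 ]
r3 -> 1/6·r3
  [ 1  -3/8  0  |  -3/2 ]
  [ 0     1  0  |    -4 ]
  [ 0     0  1  |   2/3 ]
r1 -> r1 + 3/8·r2
  [ 1  0  0  |   -3 ]
  [ 0  1  0  |   -4 ]
  [ 0  0  1  |  2/3 ]
Reading off the last column: a = -3, b = -4, c = 2/3.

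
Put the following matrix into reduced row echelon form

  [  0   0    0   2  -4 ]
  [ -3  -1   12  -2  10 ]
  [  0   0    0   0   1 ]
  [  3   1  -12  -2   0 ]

r1 <=> r2
r1 ← -1/3·r1
r4 ← r4 − 3·r1
r2 ← 1/2·r2
r4 ← r4 + 4·r2
r4 ← r4 − 2·r3
r2 ← r2 + 2·r3
r1 ← r1 + 10/3·r3
r1 ← r1 − 2/3·r2

[[1, 1/3, -4, 0, 0], [0, 0, 0, 1, 0], [0, 0, 0, 0, 1], [0, 0, 0, 0, 0]]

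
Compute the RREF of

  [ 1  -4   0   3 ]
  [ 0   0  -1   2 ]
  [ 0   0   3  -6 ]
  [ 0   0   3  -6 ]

ρ2 := -1·ρ2
  [ 1  -4  0   3 ]
  [ 0   0  1  -2 ]
  [ 0   0  3  -6 ]
  [ 0   0  3  -6 ]
ρ3 := ρ3 − 3·ρ2
  [ 1  -4  0   3 ]
  [ 0   0  1  -2 ]
  [ 0   0  0   0 ]
  [ 0   0  3  -6 ]
ρ4 := ρ4 − 3·ρ2
  [ 1  -4  0   3 ]
  [ 0   0  1  -2 ]
  [ 0   0  0   0 ]
  [ 0   0  0   0 ]

[[1, -4, 0, 3], [0, 0, 1, -2], [0, 0, 0, 0], [0, 0, 0, 0]]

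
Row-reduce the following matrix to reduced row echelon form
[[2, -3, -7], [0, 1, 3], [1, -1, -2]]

[[1, 0, 1], [0, 1, 3], [0, 0, 0]]

Multiply R1 by 1/2.
Subtract R1 from R3.
Subtract 1/2 times R2 from R3.
Add 3/2 times R2 to R1.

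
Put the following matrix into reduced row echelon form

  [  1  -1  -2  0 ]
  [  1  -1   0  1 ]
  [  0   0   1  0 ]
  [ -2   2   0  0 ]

[[1, -1, 0, 0], [0, 0, 1, 0], [0, 0, 0, 1], [0, 0, 0, 0]]

Subtract R1 from R2.
  [  1  -1  -2  0 ]
  [  0   0   2  1 ]
  [  0   0   1  0 ]
  [ -2   2   0  0 ]
Add 2 times R1 to R4.
  [ 1  -1  -2  0 ]
  [ 0   0   2  1 ]
  [ 0   0   1  0 ]
  [ 0   0  -4  0 ]
Multiply R2 by 1/2.
  [ 1  -1  -2    0 ]
  [ 0   0   1  1/2 ]
  [ 0   0   1    0 ]
  [ 0   0  -4    0 ]
Subtract R2 from R3.
  [ 1  -1  -2     0 ]
  [ 0   0   1   1/2 ]
  [ 0   0   0  -1/2 ]
  [ 0   0  -4     0 ]
Add 4 times R2 to R4.
  [ 1  -1  -2     0 ]
  [ 0   0   1   1/2 ]
  [ 0   0   0  -1/2 ]
  [ 0   0   0     2 ]
Multiply R3 by -2.
  [ 1  -1  -2    0 ]
  [ 0   0   1  1/2 ]
  [ 0   0   0    1 ]
  [ 0   0   0    2 ]
Subtract 2 times R3 from R4.
  [ 1  -1  -2    0 ]
  [ 0   0   1  1/2 ]
  [ 0   0   0    1 ]
  [ 0   0   0    0 ]
Subtract 1/2 times R3 from R2.
  [ 1  -1  -2  0 ]
  [ 0   0   1  0 ]
  [ 0   0   0  1 ]
  [ 0   0   0  0 ]
Add 2 times R2 to R1.
  [ 1  -1  0  0 ]
  [ 0   0  1  0 ]
  [ 0   0  0  1 ]
  [ 0   0  0  0 ]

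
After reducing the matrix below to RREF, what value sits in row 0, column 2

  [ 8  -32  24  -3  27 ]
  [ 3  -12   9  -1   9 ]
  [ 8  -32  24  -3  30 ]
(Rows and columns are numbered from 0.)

3

Multiply ρ1 by 1/8.
  [ 1   -4   3  -3/8  27/8 ]
  [ 3  -12   9    -1     9 ]
  [ 8  -32  24    -3    30 ]
Subtract 3 times ρ1 from ρ2.
  [ 1   -4   3  -3/8  27/8 ]
  [ 0    0   0   1/8  -9/8 ]
  [ 8  -32  24    -3    30 ]
Subtract 8 times ρ1 from ρ3.
  [ 1  -4  3  -3/8  27/8 ]
  [ 0   0  0   1/8  -9/8 ]
  [ 0   0  0     0     3 ]
Multiply ρ2 by 8.
  [ 1  -4  3  -3/8  27/8 ]
  [ 0   0  0     1    -9 ]
  [ 0   0  0     0     3 ]
Multiply ρ3 by 1/3.
  [ 1  -4  3  -3/8  27/8 ]
  [ 0   0  0     1    -9 ]
  [ 0   0  0     0     1 ]
Add 9 times ρ3 to ρ2.
  [ 1  -4  3  -3/8  27/8 ]
  [ 0   0  0     1     0 ]
  [ 0   0  0     0     1 ]
Subtract 27/8 times ρ3 from ρ1.
  [ 1  -4  3  -3/8  0 ]
  [ 0   0  0     1  0 ]
  [ 0   0  0     0  1 ]
Add 3/8 times ρ2 to ρ1.
  [ 1  -4  3  0  0 ]
  [ 0   0  0  1  0 ]
  [ 0   0  0  0  1 ]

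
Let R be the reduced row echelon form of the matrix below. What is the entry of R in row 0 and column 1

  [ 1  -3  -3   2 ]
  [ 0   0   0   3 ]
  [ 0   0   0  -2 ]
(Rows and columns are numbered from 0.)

Multiply R2 by 1/3.
Add 2 times R2 to R3.
Subtract 2 times R2 from R1.

-3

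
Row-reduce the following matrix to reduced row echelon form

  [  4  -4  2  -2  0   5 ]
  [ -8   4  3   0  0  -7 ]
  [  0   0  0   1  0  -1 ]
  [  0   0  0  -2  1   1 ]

R1 ← 1/4·R1
R2 ← R2 + 8·R1
R2 ← -1/4·R2
R4 ← R4 + 2·R3
R2 ← R2 − R3
R1 ← R1 + 1/2·R3
R1 ← R1 + R2

[[1, 0, -5/4, 0, 0, 1], [0, 1, -7/4, 0, 0, 1/4], [0, 0, 0, 1, 0, -1], [0, 0, 0, 0, 1, -1]]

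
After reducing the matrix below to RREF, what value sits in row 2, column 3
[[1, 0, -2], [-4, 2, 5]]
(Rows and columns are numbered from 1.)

-3/2

r2 → r2 + 4·r1
  [ 1  0  -2 ]
  [ 0  2  -3 ]
r2 → 1/2·r2
  [ 1  0    -2 ]
  [ 0  1  -3/2 ]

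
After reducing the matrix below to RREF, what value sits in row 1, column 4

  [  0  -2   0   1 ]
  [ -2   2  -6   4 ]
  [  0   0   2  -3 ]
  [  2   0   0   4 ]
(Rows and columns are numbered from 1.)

R1 ↔ R2
  [ -2   2  -6   4 ]
  [  0  -2   0   1 ]
  [  0   0   2  -3 ]
  [  2   0   0   4 ]
R1 := -1/2·R1
  [ 1  -1  3  -2 ]
  [ 0  -2  0   1 ]
  [ 0   0  2  -3 ]
  [ 2   0  0   4 ]
R4 := R4 − 2·R1
  [ 1  -1   3  -2 ]
  [ 0  -2   0   1 ]
  [ 0   0   2  -3 ]
  [ 0   2  -6   8 ]
R2 := -1/2·R2
  [ 1  -1   3    -2 ]
  [ 0   1   0  -1/2 ]
  [ 0   0   2    -3 ]
  [ 0   2  -6     8 ]
R4 := R4 − 2·R2
  [ 1  -1   3    -2 ]
  [ 0   1   0  -1/2 ]
  [ 0   0   2    -3 ]
  [ 0   0  -6     9 ]
R3 := 1/2·R3
  [ 1  -1   3    -2 ]
  [ 0   1   0  -1/2 ]
  [ 0   0   1  -3/2 ]
  [ 0   0  -6     9 ]
R4 := R4 + 6·R3
  [ 1  -1  3    -2 ]
  [ 0   1  0  -1/2 ]
  [ 0   0  1  -3/2 ]
  [ 0   0  0     0 ]
R1 := R1 − 3·R3
  [ 1  -1  0   5/2 ]
  [ 0   1  0  -1/2 ]
  [ 0   0  1  -3/2 ]
  [ 0   0  0     0 ]
R1 := R1 + R2
  [ 1  0  0     2 ]
  [ 0  1  0  -1/2 ]
  [ 0  0  1  -3/2 ]
  [ 0  0  0     0 ]

2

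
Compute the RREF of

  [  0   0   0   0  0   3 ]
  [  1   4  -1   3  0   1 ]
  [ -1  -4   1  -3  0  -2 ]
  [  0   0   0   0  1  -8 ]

[[1, 4, -1, 3, 0, 0], [0, 0, 0, 0, 1, 0], [0, 0, 0, 0, 0, 1], [0, 0, 0, 0, 0, 0]]

R1 <=> R2
  [  1   4  -1   3  0   1 ]
  [  0   0   0   0  0   3 ]
  [ -1  -4   1  -3  0  -2 ]
  [  0   0   0   0  1  -8 ]
R3 -> R3 + R1
  [ 1  4  -1  3  0   1 ]
  [ 0  0   0  0  0   3 ]
  [ 0  0   0  0  0  -1 ]
  [ 0  0   0  0  1  -8 ]
R2 <=> R4
  [ 1  4  -1  3  0   1 ]
  [ 0  0   0  0  1  -8 ]
  [ 0  0   0  0  0  -1 ]
  [ 0  0   0  0  0   3 ]
R3 -> -1·R3
  [ 1  4  -1  3  0   1 ]
  [ 0  0   0  0  1  -8 ]
  [ 0  0   0  0  0   1 ]
  [ 0  0   0  0  0   3 ]
R4 -> R4 − 3·R3
  [ 1  4  -1  3  0   1 ]
  [ 0  0   0  0  1  -8 ]
  [ 0  0   0  0  0   1 ]
  [ 0  0   0  0  0   0 ]
R2 -> R2 + 8·R3
  [ 1  4  -1  3  0  1 ]
  [ 0  0   0  0  1  0 ]
  [ 0  0   0  0  0  1 ]
  [ 0  0   0  0  0  0 ]
R1 -> R1 − R3
  [ 1  4  -1  3  0  0 ]
  [ 0  0   0  0  1  0 ]
  [ 0  0   0  0  0  1 ]
  [ 0  0   0  0  0  0 ]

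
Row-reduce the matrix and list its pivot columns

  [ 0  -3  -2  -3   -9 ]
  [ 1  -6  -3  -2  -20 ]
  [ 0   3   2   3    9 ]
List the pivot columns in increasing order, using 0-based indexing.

r1 <-> r2
  [ 1  -6  -3  -2  -20 ]
  [ 0  -3  -2  -3   -9 ]
  [ 0   3   2   3    9 ]
r2 ← -1/3·r2
  [ 1  -6   -3  -2  -20 ]
  [ 0   1  2/3   1    3 ]
  [ 0   3    2   3    9 ]
r3 ← r3 − 3·r2
  [ 1  -6   -3  -2  -20 ]
  [ 0   1  2/3   1    3 ]
  [ 0   0    0   0    0 ]
r1 ← r1 + 6·r2
  [ 1  0    1  4  -2 ]
  [ 0  1  2/3  1   3 ]
  [ 0  0    0  0   0 ]
Pivot columns are the columns containing a leading 1.

0, 1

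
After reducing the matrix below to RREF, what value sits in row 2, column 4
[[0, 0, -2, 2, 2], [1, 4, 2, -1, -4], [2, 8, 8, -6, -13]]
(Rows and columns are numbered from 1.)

R1 ↔ R2
  [ 1  4   2  -1   -4 ]
  [ 0  0  -2   2    2 ]
  [ 2  8   8  -6  -13 ]
R3 := R3 − 2·R1
  [ 1  4   2  -1  -4 ]
  [ 0  0  -2   2   2 ]
  [ 0  0   4  -4  -5 ]
R2 := -1/2·R2
  [ 1  4  2  -1  -4 ]
  [ 0  0  1  -1  -1 ]
  [ 0  0  4  -4  -5 ]
R3 := R3 − 4·R2
  [ 1  4  2  -1  -4 ]
  [ 0  0  1  -1  -1 ]
  [ 0  0  0   0  -1 ]
R3 := -1·R3
  [ 1  4  2  -1  -4 ]
  [ 0  0  1  -1  -1 ]
  [ 0  0  0   0   1 ]
R2 := R2 + R3
  [ 1  4  2  -1  -4 ]
  [ 0  0  1  -1   0 ]
  [ 0  0  0   0   1 ]
R1 := R1 + 4·R3
  [ 1  4  2  -1  0 ]
  [ 0  0  1  -1  0 ]
  [ 0  0  0   0  1 ]
R1 := R1 − 2·R2
  [ 1  4  0   1  0 ]
  [ 0  0  1  -1  0 ]
  [ 0  0  0   0  1 ]

-1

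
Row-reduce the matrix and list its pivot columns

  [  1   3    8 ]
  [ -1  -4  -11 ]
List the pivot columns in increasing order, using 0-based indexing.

ρ2 → ρ2 + ρ1
ρ2 → -1·ρ2
ρ1 → ρ1 − 3·ρ2
Pivot columns are the columns containing a leading 1.

0, 1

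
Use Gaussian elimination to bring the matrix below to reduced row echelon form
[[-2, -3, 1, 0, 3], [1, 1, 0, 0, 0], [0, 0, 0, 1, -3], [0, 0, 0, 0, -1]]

R1 -> -1/2·R1
R2 -> R2 − R1
R2 -> -2·R2
R4 -> -1·R4
R3 -> R3 + 3·R4
R2 -> R2 + 3·R4
R1 -> R1 + 3/2·R4
R1 -> R1 − 3/2·R2

[[1, 0, 1, 0, 0], [0, 1, -1, 0, 0], [0, 0, 0, 1, 0], [0, 0, 0, 0, 1]]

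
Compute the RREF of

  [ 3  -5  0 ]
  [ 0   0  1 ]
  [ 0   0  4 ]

[[1, -5/3, 0], [0, 0, 1], [0, 0, 0]]

r1 -> 1/3·r1
  [ 1  -5/3  0 ]
  [ 0     0  1 ]
  [ 0     0  4 ]
r3 -> r3 − 4·r2
  [ 1  -5/3  0 ]
  [ 0     0  1 ]
  [ 0     0  0 ]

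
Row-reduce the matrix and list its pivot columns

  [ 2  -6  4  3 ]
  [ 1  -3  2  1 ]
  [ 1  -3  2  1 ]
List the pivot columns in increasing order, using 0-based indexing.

0, 3

R1 -> 1/2·R1
  [ 1  -3  2  3/2 ]
  [ 1  -3  2    1 ]
  [ 1  -3  2    1 ]
R2 -> R2 − R1
  [ 1  -3  2   3/2 ]
  [ 0   0  0  -1/2 ]
  [ 1  -3  2     1 ]
R3 -> R3 − R1
  [ 1  -3  2   3/2 ]
  [ 0   0  0  -1/2 ]
  [ 0   0  0  -1/2 ]
R2 -> -2·R2
  [ 1  -3  2   3/2 ]
  [ 0   0  0     1 ]
  [ 0   0  0  -1/2 ]
R3 -> R3 + 1/2·R2
  [ 1  -3  2  3/2 ]
  [ 0   0  0    1 ]
  [ 0   0  0    0 ]
R1 -> R1 − 3/2·R2
  [ 1  -3  2  0 ]
  [ 0   0  0  1 ]
  [ 0   0  0  0 ]
Pivot columns are the columns containing a leading 1.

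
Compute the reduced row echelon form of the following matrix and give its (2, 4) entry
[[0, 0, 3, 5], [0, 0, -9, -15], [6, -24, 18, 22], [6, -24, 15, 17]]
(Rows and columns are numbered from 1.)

R1 <-> R3
  [ 6  -24  18   22 ]
  [ 0    0  -9  -15 ]
  [ 0    0   3    5 ]
  [ 6  -24  15   17 ]
R1 ← 1/6·R1
  [ 1   -4   3  11/3 ]
  [ 0    0  -9   -15 ]
  [ 0    0   3     5 ]
  [ 6  -24  15    17 ]
R4 ← R4 − 6·R1
  [ 1  -4   3  11/3 ]
  [ 0   0  -9   -15 ]
  [ 0   0   3     5 ]
  [ 0   0  -3    -5 ]
R2 ← -1/9·R2
  [ 1  -4   3  11/3 ]
  [ 0   0   1   5/3 ]
  [ 0   0   3     5 ]
  [ 0   0  -3    -5 ]
R3 ← R3 − 3·R2
  [ 1  -4   3  11/3 ]
  [ 0   0   1   5/3 ]
  [ 0   0   0     0 ]
  [ 0   0  -3    -5 ]
R4 ← R4 + 3·R2
  [ 1  -4  3  11/3 ]
  [ 0   0  1   5/3 ]
  [ 0   0  0     0 ]
  [ 0   0  0     0 ]
R1 ← R1 − 3·R2
  [ 1  -4  0  -4/3 ]
  [ 0   0  1   5/3 ]
  [ 0   0  0     0 ]
  [ 0   0  0     0 ]

5/3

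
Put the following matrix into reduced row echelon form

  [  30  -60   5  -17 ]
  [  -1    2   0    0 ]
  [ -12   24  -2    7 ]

[[1, -2, 0, 0], [0, 0, 1, 0], [0, 0, 0, 1]]

ρ1 ← 1/30·ρ1
  [   1  -2  1/6  -17/30 ]
  [  -1   2    0       0 ]
  [ -12  24   -2       7 ]
ρ2 ← ρ2 + ρ1
  [   1  -2  1/6  -17/30 ]
  [   0   0  1/6  -17/30 ]
  [ -12  24   -2       7 ]
ρ3 ← ρ3 + 12·ρ1
  [ 1  -2  1/6  -17/30 ]
  [ 0   0  1/6  -17/30 ]
  [ 0   0    0     1/5 ]
ρ2 ← 6·ρ2
  [ 1  -2  1/6  -17/30 ]
  [ 0   0    1   -17/5 ]
  [ 0   0    0     1/5 ]
ρ3 ← 5·ρ3
  [ 1  -2  1/6  -17/30 ]
  [ 0   0    1   -17/5 ]
  [ 0   0    0       1 ]
ρ2 ← ρ2 + 17/5·ρ3
  [ 1  -2  1/6  -17/30 ]
  [ 0   0    1       0 ]
  [ 0   0    0       1 ]
ρ1 ← ρ1 + 17/30·ρ3
  [ 1  -2  1/6  0 ]
  [ 0   0    1  0 ]
  [ 0   0    0  1 ]
ρ1 ← ρ1 − 1/6·ρ2
  [ 1  -2  0  0 ]
  [ 0   0  1  0 ]
  [ 0   0  0  1 ]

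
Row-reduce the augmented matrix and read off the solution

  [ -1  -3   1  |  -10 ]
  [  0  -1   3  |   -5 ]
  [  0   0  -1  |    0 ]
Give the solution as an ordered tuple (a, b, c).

(-5, 5, 0)

r1 := -1·r1
  [ 1   3  -1  |  10 ]
  [ 0  -1   3  |  -5 ]
  [ 0   0  -1  |   0 ]
r2 := -1·r2
  [ 1  3  -1  |  10 ]
  [ 0  1  -3  |   5 ]
  [ 0  0  -1  |   0 ]
r3 := -1·r3
  [ 1  3  -1  |  10 ]
  [ 0  1  -3  |   5 ]
  [ 0  0   1  |   0 ]
r2 := r2 + 3·r3
  [ 1  3  -1  |  10 ]
  [ 0  1   0  |   5 ]
  [ 0  0   1  |   0 ]
r1 := r1 + r3
  [ 1  3  0  |  10 ]
  [ 0  1  0  |   5 ]
  [ 0  0  1  |   0 ]
r1 := r1 − 3·r2
  [ 1  0  0  |  -5 ]
  [ 0  1  0  |   5 ]
  [ 0  0  1  |   0 ]
Reading off the last column: a = -5, b = 5, c = 0.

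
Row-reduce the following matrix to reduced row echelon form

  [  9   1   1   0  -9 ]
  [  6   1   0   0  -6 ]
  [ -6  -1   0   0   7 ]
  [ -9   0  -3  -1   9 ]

R1 -> 1/9·R1
  [  1  1/9  1/9   0  -1 ]
  [  6    1    0   0  -6 ]
  [ -6   -1    0   0   7 ]
  [ -9    0   -3  -1   9 ]
R2 -> R2 − 6·R1
  [  1  1/9   1/9   0  -1 ]
  [  0  1/3  -2/3   0   0 ]
  [ -6   -1     0   0   7 ]
  [ -9    0    -3  -1   9 ]
R3 -> R3 + 6·R1
  [  1   1/9   1/9   0  -1 ]
  [  0   1/3  -2/3   0   0 ]
  [  0  -1/3   2/3   0   1 ]
  [ -9     0    -3  -1   9 ]
R4 -> R4 + 9·R1
  [ 1   1/9   1/9   0  -1 ]
  [ 0   1/3  -2/3   0   0 ]
  [ 0  -1/3   2/3   0   1 ]
  [ 0     1    -2  -1   0 ]
R2 -> 3·R2
  [ 1   1/9  1/9   0  -1 ]
  [ 0     1   -2   0   0 ]
  [ 0  -1/3  2/3   0   1 ]
  [ 0     1   -2  -1   0 ]
R3 -> R3 + 1/3·R2
  [ 1  1/9  1/9   0  -1 ]
  [ 0    1   -2   0   0 ]
  [ 0    0    0   0   1 ]
  [ 0    1   -2  -1   0 ]
R4 -> R4 − R2
  [ 1  1/9  1/9   0  -1 ]
  [ 0    1   -2   0   0 ]
  [ 0    0    0   0   1 ]
  [ 0    0    0  -1   0 ]
R3 <-> R4
  [ 1  1/9  1/9   0  -1 ]
  [ 0    1   -2   0   0 ]
  [ 0    0    0  -1   0 ]
  [ 0    0    0   0   1 ]
R3 -> -1·R3
  [ 1  1/9  1/9  0  -1 ]
  [ 0    1   -2  0   0 ]
  [ 0    0    0  1   0 ]
  [ 0    0    0  0   1 ]
R1 -> R1 + R4
  [ 1  1/9  1/9  0  0 ]
  [ 0    1   -2  0  0 ]
  [ 0    0    0  1  0 ]
  [ 0    0    0  0  1 ]
R1 -> R1 − 1/9·R2
  [ 1  0  1/3  0  0 ]
  [ 0  1   -2  0  0 ]
  [ 0  0    0  1  0 ]
  [ 0  0    0  0  1 ]

[[1, 0, 1/3, 0, 0], [0, 1, -2, 0, 0], [0, 0, 0, 1, 0], [0, 0, 0, 0, 1]]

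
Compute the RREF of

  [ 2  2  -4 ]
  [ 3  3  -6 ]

Multiply r1 by 1/2.
  [ 1  1  -2 ]
  [ 3  3  -6 ]
Subtract 3 times r1 from r2.
  [ 1  1  -2 ]
  [ 0  0   0 ]

[[1, 1, -2], [0, 0, 0]]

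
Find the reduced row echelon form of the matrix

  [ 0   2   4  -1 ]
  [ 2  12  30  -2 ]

[[1, 0, 3, 2], [0, 1, 2, -1/2]]

r1 <=> r2
  [ 2  12  30  -2 ]
  [ 0   2   4  -1 ]
r1 -> 1/2·r1
  [ 1  6  15  -1 ]
  [ 0  2   4  -1 ]
r2 -> 1/2·r2
  [ 1  6  15    -1 ]
  [ 0  1   2  -1/2 ]
r1 -> r1 − 6·r2
  [ 1  0  3     2 ]
  [ 0  1  2  -1/2 ]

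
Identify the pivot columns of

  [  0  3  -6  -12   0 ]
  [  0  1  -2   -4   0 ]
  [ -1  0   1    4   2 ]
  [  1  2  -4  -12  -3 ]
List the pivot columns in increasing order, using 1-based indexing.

ρ1 ↔ ρ3
  [ -1  0   1    4   2 ]
  [  0  1  -2   -4   0 ]
  [  0  3  -6  -12   0 ]
  [  1  2  -4  -12  -3 ]
ρ1 → -1·ρ1
  [ 1  0  -1   -4  -2 ]
  [ 0  1  -2   -4   0 ]
  [ 0  3  -6  -12   0 ]
  [ 1  2  -4  -12  -3 ]
ρ4 → ρ4 − ρ1
  [ 1  0  -1   -4  -2 ]
  [ 0  1  -2   -4   0 ]
  [ 0  3  -6  -12   0 ]
  [ 0  2  -3   -8  -1 ]
ρ3 → ρ3 − 3·ρ2
  [ 1  0  -1  -4  -2 ]
  [ 0  1  -2  -4   0 ]
  [ 0  0   0   0   0 ]
  [ 0  2  -3  -8  -1 ]
ρ4 → ρ4 − 2·ρ2
  [ 1  0  -1  -4  -2 ]
  [ 0  1  -2  -4   0 ]
  [ 0  0   0   0   0 ]
  [ 0  0   1   0  -1 ]
ρ3 ↔ ρ4
  [ 1  0  -1  -4  -2 ]
  [ 0  1  -2  -4   0 ]
  [ 0  0   1   0  -1 ]
  [ 0  0   0   0   0 ]
ρ2 → ρ2 + 2·ρ3
  [ 1  0  -1  -4  -2 ]
  [ 0  1   0  -4  -2 ]
  [ 0  0   1   0  -1 ]
  [ 0  0   0   0   0 ]
ρ1 → ρ1 + ρ3
  [ 1  0  0  -4  -3 ]
  [ 0  1  0  -4  -2 ]
  [ 0  0  1   0  -1 ]
  [ 0  0  0   0   0 ]
Pivot columns are the columns containing a leading 1.

1, 2, 3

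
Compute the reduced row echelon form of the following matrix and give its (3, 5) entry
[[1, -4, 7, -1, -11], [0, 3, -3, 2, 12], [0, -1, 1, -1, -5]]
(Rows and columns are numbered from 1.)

ρ2 → 1/3·ρ2
  [ 1  -4   7   -1  -11 ]
  [ 0   1  -1  2/3    4 ]
  [ 0  -1   1   -1   -5 ]
ρ3 → ρ3 + ρ2
  [ 1  -4   7    -1  -11 ]
  [ 0   1  -1   2/3    4 ]
  [ 0   0   0  -1/3   -1 ]
ρ3 → -3·ρ3
  [ 1  -4   7   -1  -11 ]
  [ 0   1  -1  2/3    4 ]
  [ 0   0   0    1    3 ]
ρ2 → ρ2 − 2/3·ρ3
  [ 1  -4   7  -1  -11 ]
  [ 0   1  -1   0    2 ]
  [ 0   0   0   1    3 ]
ρ1 → ρ1 + ρ3
  [ 1  -4   7  0  -8 ]
  [ 0   1  -1  0   2 ]
  [ 0   0   0  1   3 ]
ρ1 → ρ1 + 4·ρ2
  [ 1  0   3  0  0 ]
  [ 0  1  -1  0  2 ]
  [ 0  0   0  1  3 ]

3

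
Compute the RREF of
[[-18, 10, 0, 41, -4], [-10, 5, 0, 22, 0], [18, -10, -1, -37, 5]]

[[1, 0, 0, -3/2, -2], [0, 1, 0, 7/5, -4], [0, 0, 1, -4, -1]]

R1 ← -1/18·R1
  [   1  -5/9   0  -41/18  2/9 ]
  [ -10     5   0      22    0 ]
  [  18   -10  -1     -37    5 ]
R2 ← R2 + 10·R1
  [  1  -5/9   0  -41/18   2/9 ]
  [  0  -5/9   0    -7/9  20/9 ]
  [ 18   -10  -1     -37     5 ]
R3 ← R3 − 18·R1
  [ 1  -5/9   0  -41/18   2/9 ]
  [ 0  -5/9   0    -7/9  20/9 ]
  [ 0     0  -1       4     1 ]
R2 ← -9/5·R2
  [ 1  -5/9   0  -41/18  2/9 ]
  [ 0     1   0     7/5   -4 ]
  [ 0     0  -1       4    1 ]
R3 ← -1·R3
  [ 1  -5/9  0  -41/18  2/9 ]
  [ 0     1  0     7/5   -4 ]
  [ 0     0  1      -4   -1 ]
R1 ← R1 + 5/9·R2
  [ 1  0  0  -3/2  -2 ]
  [ 0  1  0   7/5  -4 ]
  [ 0  0  1    -4  -1 ]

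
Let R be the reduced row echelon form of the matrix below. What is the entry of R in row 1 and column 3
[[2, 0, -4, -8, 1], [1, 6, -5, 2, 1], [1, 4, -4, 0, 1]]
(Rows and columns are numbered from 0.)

R1 -> 1/2·R1
  [ 1  0  -2  -4  1/2 ]
  [ 1  6  -5   2    1 ]
  [ 1  4  -4   0    1 ]
R2 -> R2 − R1
  [ 1  0  -2  -4  1/2 ]
  [ 0  6  -3   6  1/2 ]
  [ 1  4  -4   0    1 ]
R3 -> R3 − R1
  [ 1  0  -2  -4  1/2 ]
  [ 0  6  -3   6  1/2 ]
  [ 0  4  -2   4  1/2 ]
R2 -> 1/6·R2
  [ 1  0    -2  -4   1/2 ]
  [ 0  1  -1/2   1  1/12 ]
  [ 0  4    -2   4   1/2 ]
R3 -> R3 − 4·R2
  [ 1  0    -2  -4   1/2 ]
  [ 0  1  -1/2   1  1/12 ]
  [ 0  0     0   0   1/6 ]
R3 -> 6·R3
  [ 1  0    -2  -4   1/2 ]
  [ 0  1  -1/2   1  1/12 ]
  [ 0  0     0   0     1 ]
R2 -> R2 − 1/12·R3
  [ 1  0    -2  -4  1/2 ]
  [ 0  1  -1/2   1    0 ]
  [ 0  0     0   0    1 ]
R1 -> R1 − 1/2·R3
  [ 1  0    -2  -4  0 ]
  [ 0  1  -1/2   1  0 ]
  [ 0  0     0   0  1 ]

1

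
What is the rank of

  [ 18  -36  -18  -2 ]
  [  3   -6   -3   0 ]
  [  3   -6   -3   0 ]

r1 → 1/18·r1
  [ 1  -2  -1  -1/9 ]
  [ 3  -6  -3     0 ]
  [ 3  -6  -3     0 ]
r2 → r2 − 3·r1
  [ 1  -2  -1  -1/9 ]
  [ 0   0   0   1/3 ]
  [ 3  -6  -3     0 ]
r3 → r3 − 3·r1
  [ 1  -2  -1  -1/9 ]
  [ 0   0   0   1/3 ]
  [ 0   0   0   1/3 ]
r2 → 3·r2
  [ 1  -2  -1  -1/9 ]
  [ 0   0   0     1 ]
  [ 0   0   0   1/3 ]
r3 → r3 − 1/3·r2
  [ 1  -2  -1  -1/9 ]
  [ 0   0   0     1 ]
  [ 0   0   0     0 ]
r1 → r1 + 1/9·r2
  [ 1  -2  -1  0 ]
  [ 0   0   0  1 ]
  [ 0   0   0  0 ]
The reduced form has 2 nonzero rows.

rank = 2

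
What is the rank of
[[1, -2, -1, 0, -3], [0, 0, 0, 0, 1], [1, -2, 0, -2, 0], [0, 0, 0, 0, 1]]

Subtract ρ1 from ρ3.
  [ 1  -2  -1   0  -3 ]
  [ 0   0   0   0   1 ]
  [ 0   0   1  -2   3 ]
  [ 0   0   0   0   1 ]
Swap ρ2 and ρ3.
  [ 1  -2  -1   0  -3 ]
  [ 0   0   1  -2   3 ]
  [ 0   0   0   0   1 ]
  [ 0   0   0   0   1 ]
Subtract ρ3 from ρ4.
  [ 1  -2  -1   0  -3 ]
  [ 0   0   1  -2   3 ]
  [ 0   0   0   0   1 ]
  [ 0   0   0   0   0 ]
Subtract 3 times ρ3 from ρ2.
  [ 1  -2  -1   0  -3 ]
  [ 0   0   1  -2   0 ]
  [ 0   0   0   0   1 ]
  [ 0   0   0   0   0 ]
Add 3 times ρ3 to ρ1.
  [ 1  -2  -1   0  0 ]
  [ 0   0   1  -2  0 ]
  [ 0   0   0   0  1 ]
  [ 0   0   0   0  0 ]
Add ρ2 to ρ1.
  [ 1  -2  0  -2  0 ]
  [ 0   0  1  -2  0 ]
  [ 0   0  0   0  1 ]
  [ 0   0  0   0  0 ]
The reduced form has 3 nonzero rows.

rank = 3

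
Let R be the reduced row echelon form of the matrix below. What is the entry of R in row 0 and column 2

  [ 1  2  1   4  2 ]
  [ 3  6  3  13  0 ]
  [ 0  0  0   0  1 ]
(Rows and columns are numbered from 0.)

1

r2 -> r2 − 3·r1
  [ 1  2  1  4   2 ]
  [ 0  0  0  1  -6 ]
  [ 0  0  0  0   1 ]
r2 -> r2 + 6·r3
  [ 1  2  1  4  2 ]
  [ 0  0  0  1  0 ]
  [ 0  0  0  0  1 ]
r1 -> r1 − 2·r3
  [ 1  2  1  4  0 ]
  [ 0  0  0  1  0 ]
  [ 0  0  0  0  1 ]
r1 -> r1 − 4·r2
  [ 1  2  1  0  0 ]
  [ 0  0  0  1  0 ]
  [ 0  0  0  0  1 ]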